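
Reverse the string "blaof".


Input: blaof
Reading characters right to left:
  Position 4: 'f'
  Position 3: 'o'
  Position 2: 'a'
  Position 1: 'l'
  Position 0: 'b'
Reversed: foalb

foalb


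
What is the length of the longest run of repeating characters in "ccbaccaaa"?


Input: "ccbaccaaa"
Scanning for longest run:
  Position 1 ('c'): continues run of 'c', length=2
  Position 2 ('b'): new char, reset run to 1
  Position 3 ('a'): new char, reset run to 1
  Position 4 ('c'): new char, reset run to 1
  Position 5 ('c'): continues run of 'c', length=2
  Position 6 ('a'): new char, reset run to 1
  Position 7 ('a'): continues run of 'a', length=2
  Position 8 ('a'): continues run of 'a', length=3
Longest run: 'a' with length 3

3


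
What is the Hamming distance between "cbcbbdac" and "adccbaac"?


Comparing "cbcbbdac" and "adccbaac" position by position:
  Position 0: 'c' vs 'a' => differ
  Position 1: 'b' vs 'd' => differ
  Position 2: 'c' vs 'c' => same
  Position 3: 'b' vs 'c' => differ
  Position 4: 'b' vs 'b' => same
  Position 5: 'd' vs 'a' => differ
  Position 6: 'a' vs 'a' => same
  Position 7: 'c' vs 'c' => same
Total differences (Hamming distance): 4

4


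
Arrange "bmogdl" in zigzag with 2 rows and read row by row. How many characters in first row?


Zigzag "bmogdl" into 2 rows:
Placing characters:
  'b' => row 0
  'm' => row 1
  'o' => row 0
  'g' => row 1
  'd' => row 0
  'l' => row 1
Rows:
  Row 0: "bod"
  Row 1: "mgl"
First row length: 3

3


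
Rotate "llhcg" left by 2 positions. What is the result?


Input: "llhcg", rotate left by 2
First 2 characters: "ll"
Remaining characters: "hcg"
Concatenate remaining + first: "hcg" + "ll" = "hcgll"

hcgll


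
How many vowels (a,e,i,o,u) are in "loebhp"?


Input: loebhp
Checking each character:
  'l' at position 0: consonant
  'o' at position 1: vowel (running total: 1)
  'e' at position 2: vowel (running total: 2)
  'b' at position 3: consonant
  'h' at position 4: consonant
  'p' at position 5: consonant
Total vowels: 2

2


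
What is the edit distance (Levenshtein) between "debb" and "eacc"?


Computing edit distance: "debb" -> "eacc"
DP table:
           e    a    c    c
      0    1    2    3    4
  d   1    1    2    3    4
  e   2    1    2    3    4
  b   3    2    2    3    4
  b   4    3    3    3    4
Edit distance = dp[4][4] = 4

4


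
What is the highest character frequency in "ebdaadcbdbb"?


Input: ebdaadcbdbb
Character counts:
  'a': 2
  'b': 4
  'c': 1
  'd': 3
  'e': 1
Maximum frequency: 4

4


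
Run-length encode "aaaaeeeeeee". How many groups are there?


Input: aaaaeeeeeee
Scanning for consecutive runs:
  Group 1: 'a' x 4 (positions 0-3)
  Group 2: 'e' x 7 (positions 4-10)
Total groups: 2

2


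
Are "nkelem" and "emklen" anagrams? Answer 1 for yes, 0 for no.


Strings: "nkelem", "emklen"
Sorted first:  eeklmn
Sorted second: eeklmn
Sorted forms match => anagrams

1


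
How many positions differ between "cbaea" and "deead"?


Comparing "cbaea" and "deead" position by position:
  Position 0: 'c' vs 'd' => DIFFER
  Position 1: 'b' vs 'e' => DIFFER
  Position 2: 'a' vs 'e' => DIFFER
  Position 3: 'e' vs 'a' => DIFFER
  Position 4: 'a' vs 'd' => DIFFER
Positions that differ: 5

5


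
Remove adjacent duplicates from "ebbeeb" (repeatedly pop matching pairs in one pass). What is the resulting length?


Input: ebbeeb
Stack-based adjacent duplicate removal:
  Read 'e': push. Stack: e
  Read 'b': push. Stack: eb
  Read 'b': matches stack top 'b' => pop. Stack: e
  Read 'e': matches stack top 'e' => pop. Stack: (empty)
  Read 'e': push. Stack: e
  Read 'b': push. Stack: eb
Final stack: "eb" (length 2)

2


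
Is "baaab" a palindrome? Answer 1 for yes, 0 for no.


Input: baaab
Reversed: baaab
  Compare pos 0 ('b') with pos 4 ('b'): match
  Compare pos 1 ('a') with pos 3 ('a'): match
Result: palindrome

1


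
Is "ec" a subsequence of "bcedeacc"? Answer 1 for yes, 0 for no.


Check if "ec" is a subsequence of "bcedeacc"
Greedy scan:
  Position 0 ('b'): no match needed
  Position 1 ('c'): no match needed
  Position 2 ('e'): matches sub[0] = 'e'
  Position 3 ('d'): no match needed
  Position 4 ('e'): no match needed
  Position 5 ('a'): no match needed
  Position 6 ('c'): matches sub[1] = 'c'
  Position 7 ('c'): no match needed
All 2 characters matched => is a subsequence

1


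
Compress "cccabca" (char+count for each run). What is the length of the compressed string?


Input: cccabca
Runs:
  'c' x 3 => "c3"
  'a' x 1 => "a1"
  'b' x 1 => "b1"
  'c' x 1 => "c1"
  'a' x 1 => "a1"
Compressed: "c3a1b1c1a1"
Compressed length: 10

10


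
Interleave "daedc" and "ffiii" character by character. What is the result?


Interleaving "daedc" and "ffiii":
  Position 0: 'd' from first, 'f' from second => "df"
  Position 1: 'a' from first, 'f' from second => "af"
  Position 2: 'e' from first, 'i' from second => "ei"
  Position 3: 'd' from first, 'i' from second => "di"
  Position 4: 'c' from first, 'i' from second => "ci"
Result: dfafeidici

dfafeidici


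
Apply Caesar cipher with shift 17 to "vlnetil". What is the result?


Caesar cipher: shift "vlnetil" by 17
  'v' (pos 21) + 17 = pos 12 = 'm'
  'l' (pos 11) + 17 = pos 2 = 'c'
  'n' (pos 13) + 17 = pos 4 = 'e'
  'e' (pos 4) + 17 = pos 21 = 'v'
  't' (pos 19) + 17 = pos 10 = 'k'
  'i' (pos 8) + 17 = pos 25 = 'z'
  'l' (pos 11) + 17 = pos 2 = 'c'
Result: mcevkzc

mcevkzc


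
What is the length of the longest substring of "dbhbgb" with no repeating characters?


Input: "dbhbgb"
Sliding window (track last position of each char):
  Position 0 ('d'): window [0,0] length 1 -- new best
  Position 1 ('b'): window [0,1] length 2 -- new best
  Position 2 ('h'): window [0,2] length 3 -- new best
  Position 3 ('b'): repeat (last at 1), move window start to 2
  Position 3 ('b'): window [2,3] length 2
  Position 4 ('g'): window [2,4] length 3
  Position 5 ('b'): repeat (last at 3), move window start to 4
  Position 5 ('b'): window [4,5] length 2
Longest substring with no repeats: "dbh" with length 3

3


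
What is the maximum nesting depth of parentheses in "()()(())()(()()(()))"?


Input: "()()(())()(()()(()))"
Tracking depth:
  Position 0 '(': depth becomes 1
  Position 1 ')': depth becomes 0
  Position 2 '(': depth becomes 1
  Position 3 ')': depth becomes 0
  Position 4 '(': depth becomes 1
  Position 5 '(': depth becomes 2
  Position 6 ')': depth becomes 1
  Position 7 ')': depth becomes 0
  Position 8 '(': depth becomes 1
  Position 9 ')': depth becomes 0
  Position 10 '(': depth becomes 1
  Position 11 '(': depth becomes 2
  Position 12 ')': depth becomes 1
  Position 13 '(': depth becomes 2
  Position 14 ')': depth becomes 1
  Position 15 '(': depth becomes 2
  Position 16 '(': depth becomes 3
  Position 17 ')': depth becomes 2
  Position 18 ')': depth becomes 1
  Position 19 ')': depth becomes 0
Maximum depth reached: 3

3


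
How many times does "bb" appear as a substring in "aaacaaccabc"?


Searching for "bb" in "aaacaaccabc"
Scanning each position:
  Position 0: "aa" => no
  Position 1: "aa" => no
  Position 2: "ac" => no
  Position 3: "ca" => no
  Position 4: "aa" => no
  Position 5: "ac" => no
  Position 6: "cc" => no
  Position 7: "ca" => no
  Position 8: "ab" => no
  Position 9: "bc" => no
Total occurrences: 0

0


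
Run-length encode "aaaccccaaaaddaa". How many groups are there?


Input: aaaccccaaaaddaa
Scanning for consecutive runs:
  Group 1: 'a' x 3 (positions 0-2)
  Group 2: 'c' x 4 (positions 3-6)
  Group 3: 'a' x 4 (positions 7-10)
  Group 4: 'd' x 2 (positions 11-12)
  Group 5: 'a' x 2 (positions 13-14)
Total groups: 5

5


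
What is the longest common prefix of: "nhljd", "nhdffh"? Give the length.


Words: nhljd, nhdffh
  Position 0: all 'n' => match
  Position 1: all 'h' => match
  Position 2: ('l', 'd') => mismatch, stop
LCP = "nh" (length 2)

2


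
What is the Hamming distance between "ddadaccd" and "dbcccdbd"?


Comparing "ddadaccd" and "dbcccdbd" position by position:
  Position 0: 'd' vs 'd' => same
  Position 1: 'd' vs 'b' => differ
  Position 2: 'a' vs 'c' => differ
  Position 3: 'd' vs 'c' => differ
  Position 4: 'a' vs 'c' => differ
  Position 5: 'c' vs 'd' => differ
  Position 6: 'c' vs 'b' => differ
  Position 7: 'd' vs 'd' => same
Total differences (Hamming distance): 6

6


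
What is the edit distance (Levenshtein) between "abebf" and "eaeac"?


Computing edit distance: "abebf" -> "eaeac"
DP table:
           e    a    e    a    c
      0    1    2    3    4    5
  a   1    1    1    2    3    4
  b   2    2    2    2    3    4
  e   3    2    3    2    3    4
  b   4    3    3    3    3    4
  f   5    4    4    4    4    4
Edit distance = dp[5][5] = 4

4


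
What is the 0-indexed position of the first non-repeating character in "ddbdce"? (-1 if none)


Input: ddbdce
Character frequencies:
  'b': 1
  'c': 1
  'd': 3
  'e': 1
Scanning left to right for freq == 1:
  Position 0 ('d'): freq=3, skip
  Position 1 ('d'): freq=3, skip
  Position 2 ('b'): unique! => answer = 2

2


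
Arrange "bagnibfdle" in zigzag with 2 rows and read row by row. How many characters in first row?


Zigzag "bagnibfdle" into 2 rows:
Placing characters:
  'b' => row 0
  'a' => row 1
  'g' => row 0
  'n' => row 1
  'i' => row 0
  'b' => row 1
  'f' => row 0
  'd' => row 1
  'l' => row 0
  'e' => row 1
Rows:
  Row 0: "bgifl"
  Row 1: "anbde"
First row length: 5

5


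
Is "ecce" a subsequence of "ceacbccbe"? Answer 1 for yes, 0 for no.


Check if "ecce" is a subsequence of "ceacbccbe"
Greedy scan:
  Position 0 ('c'): no match needed
  Position 1 ('e'): matches sub[0] = 'e'
  Position 2 ('a'): no match needed
  Position 3 ('c'): matches sub[1] = 'c'
  Position 4 ('b'): no match needed
  Position 5 ('c'): matches sub[2] = 'c'
  Position 6 ('c'): no match needed
  Position 7 ('b'): no match needed
  Position 8 ('e'): matches sub[3] = 'e'
All 4 characters matched => is a subsequence

1


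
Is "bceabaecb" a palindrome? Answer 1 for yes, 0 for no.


Input: bceabaecb
Reversed: bceabaecb
  Compare pos 0 ('b') with pos 8 ('b'): match
  Compare pos 1 ('c') with pos 7 ('c'): match
  Compare pos 2 ('e') with pos 6 ('e'): match
  Compare pos 3 ('a') with pos 5 ('a'): match
Result: palindrome

1


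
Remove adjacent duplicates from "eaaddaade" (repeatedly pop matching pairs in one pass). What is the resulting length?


Input: eaaddaade
Stack-based adjacent duplicate removal:
  Read 'e': push. Stack: e
  Read 'a': push. Stack: ea
  Read 'a': matches stack top 'a' => pop. Stack: e
  Read 'd': push. Stack: ed
  Read 'd': matches stack top 'd' => pop. Stack: e
  Read 'a': push. Stack: ea
  Read 'a': matches stack top 'a' => pop. Stack: e
  Read 'd': push. Stack: ed
  Read 'e': push. Stack: ede
Final stack: "ede" (length 3)

3


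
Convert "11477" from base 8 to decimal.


Input: "11477" in base 8
Positional expansion:
  Digit '1' (value 1) x 8^4 = 4096
  Digit '1' (value 1) x 8^3 = 512
  Digit '4' (value 4) x 8^2 = 256
  Digit '7' (value 7) x 8^1 = 56
  Digit '7' (value 7) x 8^0 = 7
Sum = 4927

4927


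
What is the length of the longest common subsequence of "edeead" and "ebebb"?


LCS of "edeead" and "ebebb"
DP table:
           e    b    e    b    b
      0    0    0    0    0    0
  e   0    1    1    1    1    1
  d   0    1    1    1    1    1
  e   0    1    1    2    2    2
  e   0    1    1    2    2    2
  a   0    1    1    2    2    2
  d   0    1    1    2    2    2
LCS length = dp[6][5] = 2

2


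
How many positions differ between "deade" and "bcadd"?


Comparing "deade" and "bcadd" position by position:
  Position 0: 'd' vs 'b' => DIFFER
  Position 1: 'e' vs 'c' => DIFFER
  Position 2: 'a' vs 'a' => same
  Position 3: 'd' vs 'd' => same
  Position 4: 'e' vs 'd' => DIFFER
Positions that differ: 3

3


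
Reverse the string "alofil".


Input: alofil
Reading characters right to left:
  Position 5: 'l'
  Position 4: 'i'
  Position 3: 'f'
  Position 2: 'o'
  Position 1: 'l'
  Position 0: 'a'
Reversed: lifola

lifola


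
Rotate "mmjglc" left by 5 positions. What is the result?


Input: "mmjglc", rotate left by 5
First 5 characters: "mmjgl"
Remaining characters: "c"
Concatenate remaining + first: "c" + "mmjgl" = "cmmjgl"

cmmjgl


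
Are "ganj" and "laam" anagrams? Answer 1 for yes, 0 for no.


Strings: "ganj", "laam"
Sorted first:  agjn
Sorted second: aalm
Differ at position 1: 'g' vs 'a' => not anagrams

0


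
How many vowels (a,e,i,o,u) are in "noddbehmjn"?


Input: noddbehmjn
Checking each character:
  'n' at position 0: consonant
  'o' at position 1: vowel (running total: 1)
  'd' at position 2: consonant
  'd' at position 3: consonant
  'b' at position 4: consonant
  'e' at position 5: vowel (running total: 2)
  'h' at position 6: consonant
  'm' at position 7: consonant
  'j' at position 8: consonant
  'n' at position 9: consonant
Total vowels: 2

2


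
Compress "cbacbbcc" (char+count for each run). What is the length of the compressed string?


Input: cbacbbcc
Runs:
  'c' x 1 => "c1"
  'b' x 1 => "b1"
  'a' x 1 => "a1"
  'c' x 1 => "c1"
  'b' x 2 => "b2"
  'c' x 2 => "c2"
Compressed: "c1b1a1c1b2c2"
Compressed length: 12

12


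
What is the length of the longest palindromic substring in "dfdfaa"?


Input: "dfdfaa"
Checking substrings for palindromes:
  [0:3] "dfd" (len 3) => palindrome
  [1:4] "fdf" (len 3) => palindrome
  [4:6] "aa" (len 2) => palindrome
Longest palindromic substring: "dfd" with length 3

3


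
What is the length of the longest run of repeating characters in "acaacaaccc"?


Input: "acaacaaccc"
Scanning for longest run:
  Position 1 ('c'): new char, reset run to 1
  Position 2 ('a'): new char, reset run to 1
  Position 3 ('a'): continues run of 'a', length=2
  Position 4 ('c'): new char, reset run to 1
  Position 5 ('a'): new char, reset run to 1
  Position 6 ('a'): continues run of 'a', length=2
  Position 7 ('c'): new char, reset run to 1
  Position 8 ('c'): continues run of 'c', length=2
  Position 9 ('c'): continues run of 'c', length=3
Longest run: 'c' with length 3

3


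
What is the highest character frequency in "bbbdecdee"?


Input: bbbdecdee
Character counts:
  'b': 3
  'c': 1
  'd': 2
  'e': 3
Maximum frequency: 3

3


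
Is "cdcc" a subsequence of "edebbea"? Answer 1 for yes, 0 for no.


Check if "cdcc" is a subsequence of "edebbea"
Greedy scan:
  Position 0 ('e'): no match needed
  Position 1 ('d'): no match needed
  Position 2 ('e'): no match needed
  Position 3 ('b'): no match needed
  Position 4 ('b'): no match needed
  Position 5 ('e'): no match needed
  Position 6 ('a'): no match needed
Only matched 0/4 characters => not a subsequence

0


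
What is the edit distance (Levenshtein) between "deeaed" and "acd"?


Computing edit distance: "deeaed" -> "acd"
DP table:
           a    c    d
      0    1    2    3
  d   1    1    2    2
  e   2    2    2    3
  e   3    3    3    3
  a   4    3    4    4
  e   5    4    4    5
  d   6    5    5    4
Edit distance = dp[6][3] = 4

4


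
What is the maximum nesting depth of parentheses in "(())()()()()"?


Input: "(())()()()()"
Tracking depth:
  Position 0 '(': depth becomes 1
  Position 1 '(': depth becomes 2
  Position 2 ')': depth becomes 1
  Position 3 ')': depth becomes 0
  Position 4 '(': depth becomes 1
  Position 5 ')': depth becomes 0
  Position 6 '(': depth becomes 1
  Position 7 ')': depth becomes 0
  Position 8 '(': depth becomes 1
  Position 9 ')': depth becomes 0
  Position 10 '(': depth becomes 1
  Position 11 ')': depth becomes 0
Maximum depth reached: 2

2


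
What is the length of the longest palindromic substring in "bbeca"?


Input: "bbeca"
Checking substrings for palindromes:
  [0:2] "bb" (len 2) => palindrome
Longest palindromic substring: "bb" with length 2

2


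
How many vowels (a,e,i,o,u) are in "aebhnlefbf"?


Input: aebhnlefbf
Checking each character:
  'a' at position 0: vowel (running total: 1)
  'e' at position 1: vowel (running total: 2)
  'b' at position 2: consonant
  'h' at position 3: consonant
  'n' at position 4: consonant
  'l' at position 5: consonant
  'e' at position 6: vowel (running total: 3)
  'f' at position 7: consonant
  'b' at position 8: consonant
  'f' at position 9: consonant
Total vowels: 3

3


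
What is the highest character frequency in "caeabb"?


Input: caeabb
Character counts:
  'a': 2
  'b': 2
  'c': 1
  'e': 1
Maximum frequency: 2

2


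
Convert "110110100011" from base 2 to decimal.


Input: "110110100011" in base 2
Positional expansion:
  Digit '1' (value 1) x 2^11 = 2048
  Digit '1' (value 1) x 2^10 = 1024
  Digit '0' (value 0) x 2^9 = 0
  Digit '1' (value 1) x 2^8 = 256
  Digit '1' (value 1) x 2^7 = 128
  Digit '0' (value 0) x 2^6 = 0
  Digit '1' (value 1) x 2^5 = 32
  Digit '0' (value 0) x 2^4 = 0
  Digit '0' (value 0) x 2^3 = 0
  Digit '0' (value 0) x 2^2 = 0
  Digit '1' (value 1) x 2^1 = 2
  Digit '1' (value 1) x 2^0 = 1
Sum = 3491

3491


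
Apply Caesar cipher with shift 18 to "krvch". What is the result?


Caesar cipher: shift "krvch" by 18
  'k' (pos 10) + 18 = pos 2 = 'c'
  'r' (pos 17) + 18 = pos 9 = 'j'
  'v' (pos 21) + 18 = pos 13 = 'n'
  'c' (pos 2) + 18 = pos 20 = 'u'
  'h' (pos 7) + 18 = pos 25 = 'z'
Result: cjnuz

cjnuz


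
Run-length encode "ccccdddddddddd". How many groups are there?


Input: ccccdddddddddd
Scanning for consecutive runs:
  Group 1: 'c' x 4 (positions 0-3)
  Group 2: 'd' x 10 (positions 4-13)
Total groups: 2

2


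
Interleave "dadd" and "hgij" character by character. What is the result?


Interleaving "dadd" and "hgij":
  Position 0: 'd' from first, 'h' from second => "dh"
  Position 1: 'a' from first, 'g' from second => "ag"
  Position 2: 'd' from first, 'i' from second => "di"
  Position 3: 'd' from first, 'j' from second => "dj"
Result: dhagdidj

dhagdidj


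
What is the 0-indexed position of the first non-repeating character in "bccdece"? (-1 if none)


Input: bccdece
Character frequencies:
  'b': 1
  'c': 3
  'd': 1
  'e': 2
Scanning left to right for freq == 1:
  Position 0 ('b'): unique! => answer = 0

0


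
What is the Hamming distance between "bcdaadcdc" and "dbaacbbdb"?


Comparing "bcdaadcdc" and "dbaacbbdb" position by position:
  Position 0: 'b' vs 'd' => differ
  Position 1: 'c' vs 'b' => differ
  Position 2: 'd' vs 'a' => differ
  Position 3: 'a' vs 'a' => same
  Position 4: 'a' vs 'c' => differ
  Position 5: 'd' vs 'b' => differ
  Position 6: 'c' vs 'b' => differ
  Position 7: 'd' vs 'd' => same
  Position 8: 'c' vs 'b' => differ
Total differences (Hamming distance): 7

7


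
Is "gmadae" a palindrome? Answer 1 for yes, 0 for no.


Input: gmadae
Reversed: eadamg
  Compare pos 0 ('g') with pos 5 ('e'): MISMATCH
  Compare pos 1 ('m') with pos 4 ('a'): MISMATCH
  Compare pos 2 ('a') with pos 3 ('d'): MISMATCH
Result: not a palindrome

0


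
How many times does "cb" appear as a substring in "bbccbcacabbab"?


Searching for "cb" in "bbccbcacabbab"
Scanning each position:
  Position 0: "bb" => no
  Position 1: "bc" => no
  Position 2: "cc" => no
  Position 3: "cb" => MATCH
  Position 4: "bc" => no
  Position 5: "ca" => no
  Position 6: "ac" => no
  Position 7: "ca" => no
  Position 8: "ab" => no
  Position 9: "bb" => no
  Position 10: "ba" => no
  Position 11: "ab" => no
Total occurrences: 1

1


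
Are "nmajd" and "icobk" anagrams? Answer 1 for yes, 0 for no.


Strings: "nmajd", "icobk"
Sorted first:  adjmn
Sorted second: bciko
Differ at position 0: 'a' vs 'b' => not anagrams

0


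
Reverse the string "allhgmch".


Input: allhgmch
Reading characters right to left:
  Position 7: 'h'
  Position 6: 'c'
  Position 5: 'm'
  Position 4: 'g'
  Position 3: 'h'
  Position 2: 'l'
  Position 1: 'l'
  Position 0: 'a'
Reversed: hcmghlla

hcmghlla


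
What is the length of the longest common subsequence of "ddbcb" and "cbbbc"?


LCS of "ddbcb" and "cbbbc"
DP table:
           c    b    b    b    c
      0    0    0    0    0    0
  d   0    0    0    0    0    0
  d   0    0    0    0    0    0
  b   0    0    1    1    1    1
  c   0    1    1    1    1    2
  b   0    1    2    2    2    2
LCS length = dp[5][5] = 2

2


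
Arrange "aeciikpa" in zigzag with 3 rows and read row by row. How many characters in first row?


Zigzag "aeciikpa" into 3 rows:
Placing characters:
  'a' => row 0
  'e' => row 1
  'c' => row 2
  'i' => row 1
  'i' => row 0
  'k' => row 1
  'p' => row 2
  'a' => row 1
Rows:
  Row 0: "ai"
  Row 1: "eika"
  Row 2: "cp"
First row length: 2

2


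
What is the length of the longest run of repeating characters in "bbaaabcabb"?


Input: "bbaaabcabb"
Scanning for longest run:
  Position 1 ('b'): continues run of 'b', length=2
  Position 2 ('a'): new char, reset run to 1
  Position 3 ('a'): continues run of 'a', length=2
  Position 4 ('a'): continues run of 'a', length=3
  Position 5 ('b'): new char, reset run to 1
  Position 6 ('c'): new char, reset run to 1
  Position 7 ('a'): new char, reset run to 1
  Position 8 ('b'): new char, reset run to 1
  Position 9 ('b'): continues run of 'b', length=2
Longest run: 'a' with length 3

3


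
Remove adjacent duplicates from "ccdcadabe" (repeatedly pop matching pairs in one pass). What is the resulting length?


Input: ccdcadabe
Stack-based adjacent duplicate removal:
  Read 'c': push. Stack: c
  Read 'c': matches stack top 'c' => pop. Stack: (empty)
  Read 'd': push. Stack: d
  Read 'c': push. Stack: dc
  Read 'a': push. Stack: dca
  Read 'd': push. Stack: dcad
  Read 'a': push. Stack: dcada
  Read 'b': push. Stack: dcadab
  Read 'e': push. Stack: dcadabe
Final stack: "dcadabe" (length 7)

7


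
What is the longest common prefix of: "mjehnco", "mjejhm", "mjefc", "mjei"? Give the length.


Words: mjehnco, mjejhm, mjefc, mjei
  Position 0: all 'm' => match
  Position 1: all 'j' => match
  Position 2: all 'e' => match
  Position 3: ('h', 'j', 'f', 'i') => mismatch, stop
LCP = "mje" (length 3)

3


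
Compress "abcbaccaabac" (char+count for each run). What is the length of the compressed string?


Input: abcbaccaabac
Runs:
  'a' x 1 => "a1"
  'b' x 1 => "b1"
  'c' x 1 => "c1"
  'b' x 1 => "b1"
  'a' x 1 => "a1"
  'c' x 2 => "c2"
  'a' x 2 => "a2"
  'b' x 1 => "b1"
  'a' x 1 => "a1"
  'c' x 1 => "c1"
Compressed: "a1b1c1b1a1c2a2b1a1c1"
Compressed length: 20

20


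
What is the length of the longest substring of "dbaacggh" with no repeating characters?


Input: "dbaacggh"
Sliding window (track last position of each char):
  Position 0 ('d'): window [0,0] length 1 -- new best
  Position 1 ('b'): window [0,1] length 2 -- new best
  Position 2 ('a'): window [0,2] length 3 -- new best
  Position 3 ('a'): repeat (last at 2), move window start to 3
  Position 3 ('a'): window [3,3] length 1
  Position 4 ('c'): window [3,4] length 2
  Position 5 ('g'): window [3,5] length 3
  Position 6 ('g'): repeat (last at 5), move window start to 6
  Position 6 ('g'): window [6,6] length 1
  Position 7 ('h'): window [6,7] length 2
Longest substring with no repeats: "dba" with length 3

3


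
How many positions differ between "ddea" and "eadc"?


Comparing "ddea" and "eadc" position by position:
  Position 0: 'd' vs 'e' => DIFFER
  Position 1: 'd' vs 'a' => DIFFER
  Position 2: 'e' vs 'd' => DIFFER
  Position 3: 'a' vs 'c' => DIFFER
Positions that differ: 4

4


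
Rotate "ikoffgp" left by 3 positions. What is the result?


Input: "ikoffgp", rotate left by 3
First 3 characters: "iko"
Remaining characters: "ffgp"
Concatenate remaining + first: "ffgp" + "iko" = "ffgpiko"

ffgpiko


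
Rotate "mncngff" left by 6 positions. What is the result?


Input: "mncngff", rotate left by 6
First 6 characters: "mncngf"
Remaining characters: "f"
Concatenate remaining + first: "f" + "mncngf" = "fmncngf"

fmncngf


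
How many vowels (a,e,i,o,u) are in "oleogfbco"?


Input: oleogfbco
Checking each character:
  'o' at position 0: vowel (running total: 1)
  'l' at position 1: consonant
  'e' at position 2: vowel (running total: 2)
  'o' at position 3: vowel (running total: 3)
  'g' at position 4: consonant
  'f' at position 5: consonant
  'b' at position 6: consonant
  'c' at position 7: consonant
  'o' at position 8: vowel (running total: 4)
Total vowels: 4

4


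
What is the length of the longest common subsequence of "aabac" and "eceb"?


LCS of "aabac" and "eceb"
DP table:
           e    c    e    b
      0    0    0    0    0
  a   0    0    0    0    0
  a   0    0    0    0    0
  b   0    0    0    0    1
  a   0    0    0    0    1
  c   0    0    1    1    1
LCS length = dp[5][4] = 1

1


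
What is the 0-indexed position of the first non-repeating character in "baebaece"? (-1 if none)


Input: baebaece
Character frequencies:
  'a': 2
  'b': 2
  'c': 1
  'e': 3
Scanning left to right for freq == 1:
  Position 0 ('b'): freq=2, skip
  Position 1 ('a'): freq=2, skip
  Position 2 ('e'): freq=3, skip
  Position 3 ('b'): freq=2, skip
  Position 4 ('a'): freq=2, skip
  Position 5 ('e'): freq=3, skip
  Position 6 ('c'): unique! => answer = 6

6


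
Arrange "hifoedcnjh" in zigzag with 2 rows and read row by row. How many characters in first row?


Zigzag "hifoedcnjh" into 2 rows:
Placing characters:
  'h' => row 0
  'i' => row 1
  'f' => row 0
  'o' => row 1
  'e' => row 0
  'd' => row 1
  'c' => row 0
  'n' => row 1
  'j' => row 0
  'h' => row 1
Rows:
  Row 0: "hfecj"
  Row 1: "iodnh"
First row length: 5

5


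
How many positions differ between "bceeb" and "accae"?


Comparing "bceeb" and "accae" position by position:
  Position 0: 'b' vs 'a' => DIFFER
  Position 1: 'c' vs 'c' => same
  Position 2: 'e' vs 'c' => DIFFER
  Position 3: 'e' vs 'a' => DIFFER
  Position 4: 'b' vs 'e' => DIFFER
Positions that differ: 4

4


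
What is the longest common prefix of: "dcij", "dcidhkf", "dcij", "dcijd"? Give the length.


Words: dcij, dcidhkf, dcij, dcijd
  Position 0: all 'd' => match
  Position 1: all 'c' => match
  Position 2: all 'i' => match
  Position 3: ('j', 'd', 'j', 'j') => mismatch, stop
LCP = "dci" (length 3)

3


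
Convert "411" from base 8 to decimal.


Input: "411" in base 8
Positional expansion:
  Digit '4' (value 4) x 8^2 = 256
  Digit '1' (value 1) x 8^1 = 8
  Digit '1' (value 1) x 8^0 = 1
Sum = 265

265


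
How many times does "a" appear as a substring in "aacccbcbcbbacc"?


Searching for "a" in "aacccbcbcbbacc"
Scanning each position:
  Position 0: "a" => MATCH
  Position 1: "a" => MATCH
  Position 2: "c" => no
  Position 3: "c" => no
  Position 4: "c" => no
  Position 5: "b" => no
  Position 6: "c" => no
  Position 7: "b" => no
  Position 8: "c" => no
  Position 9: "b" => no
  Position 10: "b" => no
  Position 11: "a" => MATCH
  Position 12: "c" => no
  Position 13: "c" => no
Total occurrences: 3

3


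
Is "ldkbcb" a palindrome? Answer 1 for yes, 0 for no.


Input: ldkbcb
Reversed: bcbkdl
  Compare pos 0 ('l') with pos 5 ('b'): MISMATCH
  Compare pos 1 ('d') with pos 4 ('c'): MISMATCH
  Compare pos 2 ('k') with pos 3 ('b'): MISMATCH
Result: not a palindrome

0


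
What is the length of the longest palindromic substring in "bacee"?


Input: "bacee"
Checking substrings for palindromes:
  [3:5] "ee" (len 2) => palindrome
Longest palindromic substring: "ee" with length 2

2


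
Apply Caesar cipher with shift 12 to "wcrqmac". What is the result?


Caesar cipher: shift "wcrqmac" by 12
  'w' (pos 22) + 12 = pos 8 = 'i'
  'c' (pos 2) + 12 = pos 14 = 'o'
  'r' (pos 17) + 12 = pos 3 = 'd'
  'q' (pos 16) + 12 = pos 2 = 'c'
  'm' (pos 12) + 12 = pos 24 = 'y'
  'a' (pos 0) + 12 = pos 12 = 'm'
  'c' (pos 2) + 12 = pos 14 = 'o'
Result: iodcymo

iodcymo


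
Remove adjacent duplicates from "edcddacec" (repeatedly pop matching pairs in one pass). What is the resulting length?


Input: edcddacec
Stack-based adjacent duplicate removal:
  Read 'e': push. Stack: e
  Read 'd': push. Stack: ed
  Read 'c': push. Stack: edc
  Read 'd': push. Stack: edcd
  Read 'd': matches stack top 'd' => pop. Stack: edc
  Read 'a': push. Stack: edca
  Read 'c': push. Stack: edcac
  Read 'e': push. Stack: edcace
  Read 'c': push. Stack: edcacec
Final stack: "edcacec" (length 7)

7


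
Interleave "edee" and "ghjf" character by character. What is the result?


Interleaving "edee" and "ghjf":
  Position 0: 'e' from first, 'g' from second => "eg"
  Position 1: 'd' from first, 'h' from second => "dh"
  Position 2: 'e' from first, 'j' from second => "ej"
  Position 3: 'e' from first, 'f' from second => "ef"
Result: egdhejef

egdhejef


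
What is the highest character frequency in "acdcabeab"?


Input: acdcabeab
Character counts:
  'a': 3
  'b': 2
  'c': 2
  'd': 1
  'e': 1
Maximum frequency: 3

3


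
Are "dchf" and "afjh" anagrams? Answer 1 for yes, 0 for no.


Strings: "dchf", "afjh"
Sorted first:  cdfh
Sorted second: afhj
Differ at position 0: 'c' vs 'a' => not anagrams

0


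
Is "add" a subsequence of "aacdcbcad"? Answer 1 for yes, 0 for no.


Check if "add" is a subsequence of "aacdcbcad"
Greedy scan:
  Position 0 ('a'): matches sub[0] = 'a'
  Position 1 ('a'): no match needed
  Position 2 ('c'): no match needed
  Position 3 ('d'): matches sub[1] = 'd'
  Position 4 ('c'): no match needed
  Position 5 ('b'): no match needed
  Position 6 ('c'): no match needed
  Position 7 ('a'): no match needed
  Position 8 ('d'): matches sub[2] = 'd'
All 3 characters matched => is a subsequence

1


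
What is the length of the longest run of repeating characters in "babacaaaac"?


Input: "babacaaaac"
Scanning for longest run:
  Position 1 ('a'): new char, reset run to 1
  Position 2 ('b'): new char, reset run to 1
  Position 3 ('a'): new char, reset run to 1
  Position 4 ('c'): new char, reset run to 1
  Position 5 ('a'): new char, reset run to 1
  Position 6 ('a'): continues run of 'a', length=2
  Position 7 ('a'): continues run of 'a', length=3
  Position 8 ('a'): continues run of 'a', length=4
  Position 9 ('c'): new char, reset run to 1
Longest run: 'a' with length 4

4


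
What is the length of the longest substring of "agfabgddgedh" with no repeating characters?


Input: "agfabgddgedh"
Sliding window (track last position of each char):
  Position 0 ('a'): window [0,0] length 1 -- new best
  Position 1 ('g'): window [0,1] length 2 -- new best
  Position 2 ('f'): window [0,2] length 3 -- new best
  Position 3 ('a'): repeat (last at 0), move window start to 1
  Position 3 ('a'): window [1,3] length 3
  Position 4 ('b'): window [1,4] length 4 -- new best
  Position 5 ('g'): repeat (last at 1), move window start to 2
  Position 5 ('g'): window [2,5] length 4
  Position 6 ('d'): window [2,6] length 5 -- new best
  Position 7 ('d'): repeat (last at 6), move window start to 7
  Position 7 ('d'): window [7,7] length 1
  Position 8 ('g'): window [7,8] length 2
  Position 9 ('e'): window [7,9] length 3
  Position 10 ('d'): repeat (last at 7), move window start to 8
  Position 10 ('d'): window [8,10] length 3
  Position 11 ('h'): window [8,11] length 4
Longest substring with no repeats: "fabgd" with length 5

5


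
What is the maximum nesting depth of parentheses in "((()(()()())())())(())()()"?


Input: "((()(()()())())())(())()()"
Tracking depth:
  Position 0 '(': depth becomes 1
  Position 1 '(': depth becomes 2
  Position 2 '(': depth becomes 3
  Position 3 ')': depth becomes 2
  Position 4 '(': depth becomes 3
  Position 5 '(': depth becomes 4
  Position 6 ')': depth becomes 3
  Position 7 '(': depth becomes 4
  Position 8 ')': depth becomes 3
  Position 9 '(': depth becomes 4
  Position 10 ')': depth becomes 3
  Position 11 ')': depth becomes 2
  Position 12 '(': depth becomes 3
  Position 13 ')': depth becomes 2
  Position 14 ')': depth becomes 1
  Position 15 '(': depth becomes 2
  Position 16 ')': depth becomes 1
  Position 17 ')': depth becomes 0
  Position 18 '(': depth becomes 1
  Position 19 '(': depth becomes 2
  Position 20 ')': depth becomes 1
  Position 21 ')': depth becomes 0
  Position 22 '(': depth becomes 1
  Position 23 ')': depth becomes 0
  Position 24 '(': depth becomes 1
  Position 25 ')': depth becomes 0
Maximum depth reached: 4

4


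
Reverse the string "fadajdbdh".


Input: fadajdbdh
Reading characters right to left:
  Position 8: 'h'
  Position 7: 'd'
  Position 6: 'b'
  Position 5: 'd'
  Position 4: 'j'
  Position 3: 'a'
  Position 2: 'd'
  Position 1: 'a'
  Position 0: 'f'
Reversed: hdbdjadaf

hdbdjadaf


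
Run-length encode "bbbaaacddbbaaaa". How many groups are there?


Input: bbbaaacddbbaaaa
Scanning for consecutive runs:
  Group 1: 'b' x 3 (positions 0-2)
  Group 2: 'a' x 3 (positions 3-5)
  Group 3: 'c' x 1 (positions 6-6)
  Group 4: 'd' x 2 (positions 7-8)
  Group 5: 'b' x 2 (positions 9-10)
  Group 6: 'a' x 4 (positions 11-14)
Total groups: 6

6


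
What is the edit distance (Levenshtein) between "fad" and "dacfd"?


Computing edit distance: "fad" -> "dacfd"
DP table:
           d    a    c    f    d
      0    1    2    3    4    5
  f   1    1    2    3    3    4
  a   2    2    1    2    3    4
  d   3    2    2    2    3    3
Edit distance = dp[3][5] = 3

3


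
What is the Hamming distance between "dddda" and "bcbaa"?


Comparing "dddda" and "bcbaa" position by position:
  Position 0: 'd' vs 'b' => differ
  Position 1: 'd' vs 'c' => differ
  Position 2: 'd' vs 'b' => differ
  Position 3: 'd' vs 'a' => differ
  Position 4: 'a' vs 'a' => same
Total differences (Hamming distance): 4

4


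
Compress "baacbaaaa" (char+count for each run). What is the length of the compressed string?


Input: baacbaaaa
Runs:
  'b' x 1 => "b1"
  'a' x 2 => "a2"
  'c' x 1 => "c1"
  'b' x 1 => "b1"
  'a' x 4 => "a4"
Compressed: "b1a2c1b1a4"
Compressed length: 10

10


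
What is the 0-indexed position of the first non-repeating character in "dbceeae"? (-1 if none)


Input: dbceeae
Character frequencies:
  'a': 1
  'b': 1
  'c': 1
  'd': 1
  'e': 3
Scanning left to right for freq == 1:
  Position 0 ('d'): unique! => answer = 0

0


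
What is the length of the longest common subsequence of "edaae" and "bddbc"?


LCS of "edaae" and "bddbc"
DP table:
           b    d    d    b    c
      0    0    0    0    0    0
  e   0    0    0    0    0    0
  d   0    0    1    1    1    1
  a   0    0    1    1    1    1
  a   0    0    1    1    1    1
  e   0    0    1    1    1    1
LCS length = dp[5][5] = 1

1


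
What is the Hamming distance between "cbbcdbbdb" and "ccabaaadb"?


Comparing "cbbcdbbdb" and "ccabaaadb" position by position:
  Position 0: 'c' vs 'c' => same
  Position 1: 'b' vs 'c' => differ
  Position 2: 'b' vs 'a' => differ
  Position 3: 'c' vs 'b' => differ
  Position 4: 'd' vs 'a' => differ
  Position 5: 'b' vs 'a' => differ
  Position 6: 'b' vs 'a' => differ
  Position 7: 'd' vs 'd' => same
  Position 8: 'b' vs 'b' => same
Total differences (Hamming distance): 6

6


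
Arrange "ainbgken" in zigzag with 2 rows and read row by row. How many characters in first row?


Zigzag "ainbgken" into 2 rows:
Placing characters:
  'a' => row 0
  'i' => row 1
  'n' => row 0
  'b' => row 1
  'g' => row 0
  'k' => row 1
  'e' => row 0
  'n' => row 1
Rows:
  Row 0: "ange"
  Row 1: "ibkn"
First row length: 4

4


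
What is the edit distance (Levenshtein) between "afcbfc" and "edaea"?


Computing edit distance: "afcbfc" -> "edaea"
DP table:
           e    d    a    e    a
      0    1    2    3    4    5
  a   1    1    2    2    3    4
  f   2    2    2    3    3    4
  c   3    3    3    3    4    4
  b   4    4    4    4    4    5
  f   5    5    5    5    5    5
  c   6    6    6    6    6    6
Edit distance = dp[6][5] = 6

6


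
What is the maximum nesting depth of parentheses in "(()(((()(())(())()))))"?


Input: "(()(((()(())(())()))))"
Tracking depth:
  Position 0 '(': depth becomes 1
  Position 1 '(': depth becomes 2
  Position 2 ')': depth becomes 1
  Position 3 '(': depth becomes 2
  Position 4 '(': depth becomes 3
  Position 5 '(': depth becomes 4
  Position 6 '(': depth becomes 5
  Position 7 ')': depth becomes 4
  Position 8 '(': depth becomes 5
  Position 9 '(': depth becomes 6
  Position 10 ')': depth becomes 5
  Position 11 ')': depth becomes 4
  Position 12 '(': depth becomes 5
  Position 13 '(': depth becomes 6
  Position 14 ')': depth becomes 5
  Position 15 ')': depth becomes 4
  Position 16 '(': depth becomes 5
  Position 17 ')': depth becomes 4
  Position 18 ')': depth becomes 3
  Position 19 ')': depth becomes 2
  Position 20 ')': depth becomes 1
  Position 21 ')': depth becomes 0
Maximum depth reached: 6

6


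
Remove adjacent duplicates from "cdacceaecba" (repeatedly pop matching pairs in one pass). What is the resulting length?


Input: cdacceaecba
Stack-based adjacent duplicate removal:
  Read 'c': push. Stack: c
  Read 'd': push. Stack: cd
  Read 'a': push. Stack: cda
  Read 'c': push. Stack: cdac
  Read 'c': matches stack top 'c' => pop. Stack: cda
  Read 'e': push. Stack: cdae
  Read 'a': push. Stack: cdaea
  Read 'e': push. Stack: cdaeae
  Read 'c': push. Stack: cdaeaec
  Read 'b': push. Stack: cdaeaecb
  Read 'a': push. Stack: cdaeaecba
Final stack: "cdaeaecba" (length 9)

9


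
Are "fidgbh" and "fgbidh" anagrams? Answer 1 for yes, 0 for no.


Strings: "fidgbh", "fgbidh"
Sorted first:  bdfghi
Sorted second: bdfghi
Sorted forms match => anagrams

1


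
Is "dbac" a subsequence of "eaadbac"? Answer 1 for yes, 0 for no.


Check if "dbac" is a subsequence of "eaadbac"
Greedy scan:
  Position 0 ('e'): no match needed
  Position 1 ('a'): no match needed
  Position 2 ('a'): no match needed
  Position 3 ('d'): matches sub[0] = 'd'
  Position 4 ('b'): matches sub[1] = 'b'
  Position 5 ('a'): matches sub[2] = 'a'
  Position 6 ('c'): matches sub[3] = 'c'
All 4 characters matched => is a subsequence

1


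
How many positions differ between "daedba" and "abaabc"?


Comparing "daedba" and "abaabc" position by position:
  Position 0: 'd' vs 'a' => DIFFER
  Position 1: 'a' vs 'b' => DIFFER
  Position 2: 'e' vs 'a' => DIFFER
  Position 3: 'd' vs 'a' => DIFFER
  Position 4: 'b' vs 'b' => same
  Position 5: 'a' vs 'c' => DIFFER
Positions that differ: 5

5


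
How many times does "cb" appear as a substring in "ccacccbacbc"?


Searching for "cb" in "ccacccbacbc"
Scanning each position:
  Position 0: "cc" => no
  Position 1: "ca" => no
  Position 2: "ac" => no
  Position 3: "cc" => no
  Position 4: "cc" => no
  Position 5: "cb" => MATCH
  Position 6: "ba" => no
  Position 7: "ac" => no
  Position 8: "cb" => MATCH
  Position 9: "bc" => no
Total occurrences: 2

2


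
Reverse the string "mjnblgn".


Input: mjnblgn
Reading characters right to left:
  Position 6: 'n'
  Position 5: 'g'
  Position 4: 'l'
  Position 3: 'b'
  Position 2: 'n'
  Position 1: 'j'
  Position 0: 'm'
Reversed: nglbnjm

nglbnjm


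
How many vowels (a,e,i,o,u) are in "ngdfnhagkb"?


Input: ngdfnhagkb
Checking each character:
  'n' at position 0: consonant
  'g' at position 1: consonant
  'd' at position 2: consonant
  'f' at position 3: consonant
  'n' at position 4: consonant
  'h' at position 5: consonant
  'a' at position 6: vowel (running total: 1)
  'g' at position 7: consonant
  'k' at position 8: consonant
  'b' at position 9: consonant
Total vowels: 1

1


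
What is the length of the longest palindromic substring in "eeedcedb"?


Input: "eeedcedb"
Checking substrings for palindromes:
  [0:3] "eee" (len 3) => palindrome
  [0:2] "ee" (len 2) => palindrome
  [1:3] "ee" (len 2) => palindrome
Longest palindromic substring: "eee" with length 3

3


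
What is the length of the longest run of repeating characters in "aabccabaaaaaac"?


Input: "aabccabaaaaaac"
Scanning for longest run:
  Position 1 ('a'): continues run of 'a', length=2
  Position 2 ('b'): new char, reset run to 1
  Position 3 ('c'): new char, reset run to 1
  Position 4 ('c'): continues run of 'c', length=2
  Position 5 ('a'): new char, reset run to 1
  Position 6 ('b'): new char, reset run to 1
  Position 7 ('a'): new char, reset run to 1
  Position 8 ('a'): continues run of 'a', length=2
  Position 9 ('a'): continues run of 'a', length=3
  Position 10 ('a'): continues run of 'a', length=4
  Position 11 ('a'): continues run of 'a', length=5
  Position 12 ('a'): continues run of 'a', length=6
  Position 13 ('c'): new char, reset run to 1
Longest run: 'a' with length 6

6
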